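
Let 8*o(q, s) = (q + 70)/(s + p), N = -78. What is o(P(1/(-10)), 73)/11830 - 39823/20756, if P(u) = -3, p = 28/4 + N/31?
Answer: -2263182878807/1179590877920 ≈ -1.9186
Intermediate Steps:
p = 139/31 (p = 28/4 - 78/31 = 28*(1/4) - 78*1/31 = 7 - 78/31 = 139/31 ≈ 4.4839)
o(q, s) = (70 + q)/(8*(139/31 + s)) (o(q, s) = ((q + 70)/(s + 139/31))/8 = ((70 + q)/(139/31 + s))/8 = (70 + q)/(8*(139/31 + s)))
o(P(1/(-10)), 73)/11830 - 39823/20756 = (31*(70 - 3)/(8*(139 + 31*73)))/11830 - 39823/20756 = ((31/8)*67/(139 + 2263))*(1/11830) - 39823*1/20756 = ((31/8)*67/2402)*(1/11830) - 39823/20756 = ((31/8)*(1/2402)*67)*(1/11830) - 39823/20756 = (2077/19216)*(1/11830) - 39823/20756 = 2077/227325280 - 39823/20756 = -2263182878807/1179590877920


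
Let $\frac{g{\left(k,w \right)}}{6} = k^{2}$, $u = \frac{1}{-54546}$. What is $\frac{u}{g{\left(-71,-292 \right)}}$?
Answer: $- \frac{1}{1649798316} \approx -6.0613 \cdot 10^{-10}$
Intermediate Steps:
$u = - \frac{1}{54546} \approx -1.8333 \cdot 10^{-5}$
$g{\left(k,w \right)} = 6 k^{2}$
$\frac{u}{g{\left(-71,-292 \right)}} = - \frac{1}{54546 \cdot 6 \left(-71\right)^{2}} = - \frac{1}{54546 \cdot 6 \cdot 5041} = - \frac{1}{54546 \cdot 30246} = \left(- \frac{1}{54546}\right) \frac{1}{30246} = - \frac{1}{1649798316}$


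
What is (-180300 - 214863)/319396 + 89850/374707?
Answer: -119372611641/119679916972 ≈ -0.99743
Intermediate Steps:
(-180300 - 214863)/319396 + 89850/374707 = -395163*1/319396 + 89850*(1/374707) = -395163/319396 + 89850/374707 = -119372611641/119679916972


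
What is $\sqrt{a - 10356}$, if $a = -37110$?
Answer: $9 i \sqrt{586} \approx 217.87 i$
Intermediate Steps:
$\sqrt{a - 10356} = \sqrt{-37110 - 10356} = \sqrt{-47466} = 9 i \sqrt{586}$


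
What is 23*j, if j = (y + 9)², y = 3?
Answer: 3312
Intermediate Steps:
j = 144 (j = (3 + 9)² = 12² = 144)
23*j = 23*144 = 3312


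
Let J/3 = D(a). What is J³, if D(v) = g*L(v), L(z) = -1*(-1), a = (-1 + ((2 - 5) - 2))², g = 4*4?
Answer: 110592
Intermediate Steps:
g = 16
a = 36 (a = (-1 + (-3 - 2))² = (-1 - 5)² = (-6)² = 36)
L(z) = 1
D(v) = 16 (D(v) = 16*1 = 16)
J = 48 (J = 3*16 = 48)
J³ = 48³ = 110592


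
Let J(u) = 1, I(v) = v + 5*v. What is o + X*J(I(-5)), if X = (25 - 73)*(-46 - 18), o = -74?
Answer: 2998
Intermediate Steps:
I(v) = 6*v
X = 3072 (X = -48*(-64) = 3072)
o + X*J(I(-5)) = -74 + 3072*1 = -74 + 3072 = 2998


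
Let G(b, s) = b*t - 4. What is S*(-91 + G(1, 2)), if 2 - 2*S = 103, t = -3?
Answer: 4949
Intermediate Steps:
G(b, s) = -4 - 3*b (G(b, s) = b*(-3) - 4 = -3*b - 4 = -4 - 3*b)
S = -101/2 (S = 1 - ½*103 = 1 - 103/2 = -101/2 ≈ -50.500)
S*(-91 + G(1, 2)) = -101*(-91 + (-4 - 3*1))/2 = -101*(-91 + (-4 - 3))/2 = -101*(-91 - 7)/2 = -101/2*(-98) = 4949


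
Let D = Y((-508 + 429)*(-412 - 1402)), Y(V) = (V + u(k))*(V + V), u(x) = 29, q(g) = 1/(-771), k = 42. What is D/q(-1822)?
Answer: -31673860416420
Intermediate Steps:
q(g) = -1/771
Y(V) = 2*V*(29 + V) (Y(V) = (V + 29)*(V + V) = (29 + V)*(2*V) = 2*V*(29 + V))
D = 41081531020 (D = 2*((-508 + 429)*(-412 - 1402))*(29 + (-508 + 429)*(-412 - 1402)) = 2*(-79*(-1814))*(29 - 79*(-1814)) = 2*143306*(29 + 143306) = 2*143306*143335 = 41081531020)
D/q(-1822) = 41081531020/(-1/771) = 41081531020*(-771) = -31673860416420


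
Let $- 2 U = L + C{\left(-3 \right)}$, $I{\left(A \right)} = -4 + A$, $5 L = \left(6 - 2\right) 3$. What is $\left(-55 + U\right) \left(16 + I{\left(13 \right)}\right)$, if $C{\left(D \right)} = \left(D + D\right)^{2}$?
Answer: $-1855$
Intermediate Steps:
$C{\left(D \right)} = 4 D^{2}$ ($C{\left(D \right)} = \left(2 D\right)^{2} = 4 D^{2}$)
$L = \frac{12}{5}$ ($L = \frac{\left(6 - 2\right) 3}{5} = \frac{4 \cdot 3}{5} = \frac{1}{5} \cdot 12 = \frac{12}{5} \approx 2.4$)
$U = - \frac{96}{5}$ ($U = - \frac{\frac{12}{5} + 4 \left(-3\right)^{2}}{2} = - \frac{\frac{12}{5} + 4 \cdot 9}{2} = - \frac{\frac{12}{5} + 36}{2} = \left(- \frac{1}{2}\right) \frac{192}{5} = - \frac{96}{5} \approx -19.2$)
$\left(-55 + U\right) \left(16 + I{\left(13 \right)}\right) = \left(-55 - \frac{96}{5}\right) \left(16 + \left(-4 + 13\right)\right) = - \frac{371 \left(16 + 9\right)}{5} = \left(- \frac{371}{5}\right) 25 = -1855$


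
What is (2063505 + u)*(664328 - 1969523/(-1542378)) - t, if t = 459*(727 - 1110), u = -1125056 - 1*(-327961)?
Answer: 648811651513252568/771189 ≈ 8.4131e+11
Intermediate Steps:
u = -797095 (u = -1125056 + 327961 = -797095)
t = -175797 (t = 459*(-383) = -175797)
(2063505 + u)*(664328 - 1969523/(-1542378)) - t = (2063505 - 797095)*(664328 - 1969523/(-1542378)) - 1*(-175797) = 1266410*(664328 - 1969523*(-1/1542378)) + 175797 = 1266410*(664328 + 1969523/1542378) + 175797 = 1266410*(1024646861507/1542378) + 175797 = 648811515940539935/771189 + 175797 = 648811651513252568/771189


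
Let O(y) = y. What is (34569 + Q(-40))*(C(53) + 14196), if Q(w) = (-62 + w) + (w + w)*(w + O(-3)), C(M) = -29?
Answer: 537028469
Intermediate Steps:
Q(w) = -62 + w + 2*w*(-3 + w) (Q(w) = (-62 + w) + (w + w)*(w - 3) = (-62 + w) + (2*w)*(-3 + w) = (-62 + w) + 2*w*(-3 + w) = -62 + w + 2*w*(-3 + w))
(34569 + Q(-40))*(C(53) + 14196) = (34569 + (-62 - 5*(-40) + 2*(-40)²))*(-29 + 14196) = (34569 + (-62 + 200 + 2*1600))*14167 = (34569 + (-62 + 200 + 3200))*14167 = (34569 + 3338)*14167 = 37907*14167 = 537028469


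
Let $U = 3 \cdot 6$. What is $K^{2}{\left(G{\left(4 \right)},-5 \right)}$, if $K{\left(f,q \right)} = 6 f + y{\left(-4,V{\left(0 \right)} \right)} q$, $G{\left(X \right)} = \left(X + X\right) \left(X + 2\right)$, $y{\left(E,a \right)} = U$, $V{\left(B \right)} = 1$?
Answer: $39204$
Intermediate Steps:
$U = 18$
$y{\left(E,a \right)} = 18$
$G{\left(X \right)} = 2 X \left(2 + X\right)$
$K{\left(f,q \right)} = 6 f + 18 q$
$K^{2}{\left(G{\left(4 \right)},-5 \right)} = \left(6 \cdot 2 \cdot 4 \left(2 + 4\right) + 18 \left(-5\right)\right)^{2} = \left(6 \cdot 2 \cdot 4 \cdot 6 - 90\right)^{2} = \left(6 \cdot 48 - 90\right)^{2} = \left(288 - 90\right)^{2} = 198^{2} = 39204$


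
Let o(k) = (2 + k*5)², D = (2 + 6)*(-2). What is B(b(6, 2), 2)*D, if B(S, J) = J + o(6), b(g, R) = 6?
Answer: -16416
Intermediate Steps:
D = -16 (D = 8*(-2) = -16)
o(k) = (2 + 5*k)²
B(S, J) = 1024 + J (B(S, J) = J + (2 + 5*6)² = J + (2 + 30)² = J + 32² = J + 1024 = 1024 + J)
B(b(6, 2), 2)*D = (1024 + 2)*(-16) = 1026*(-16) = -16416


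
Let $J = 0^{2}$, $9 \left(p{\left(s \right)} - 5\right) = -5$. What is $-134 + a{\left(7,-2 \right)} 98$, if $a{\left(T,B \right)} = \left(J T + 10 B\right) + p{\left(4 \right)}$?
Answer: $- \frac{14926}{9} \approx -1658.4$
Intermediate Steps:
$p{\left(s \right)} = \frac{40}{9}$ ($p{\left(s \right)} = 5 + \frac{1}{9} \left(-5\right) = 5 - \frac{5}{9} = \frac{40}{9}$)
$J = 0$
$a{\left(T,B \right)} = \frac{40}{9} + 10 B$ ($a{\left(T,B \right)} = \left(0 T + 10 B\right) + \frac{40}{9} = \left(0 + 10 B\right) + \frac{40}{9} = 10 B + \frac{40}{9} = \frac{40}{9} + 10 B$)
$-134 + a{\left(7,-2 \right)} 98 = -134 + \left(\frac{40}{9} + 10 \left(-2\right)\right) 98 = -134 + \left(\frac{40}{9} - 20\right) 98 = -134 - \frac{13720}{9} = - \frac{14926}{9}$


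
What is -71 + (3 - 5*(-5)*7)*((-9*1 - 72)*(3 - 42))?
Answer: 562231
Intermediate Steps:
-71 + (3 - 5*(-5)*7)*((-9*1 - 72)*(3 - 42)) = -71 + (3 + 25*7)*((-9 - 72)*(-39)) = -71 + (3 + 175)*(-81*(-39)) = -71 + 178*3159 = -71 + 562302 = 562231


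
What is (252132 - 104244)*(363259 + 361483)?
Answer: 107180644896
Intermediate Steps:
(252132 - 104244)*(363259 + 361483) = 147888*724742 = 107180644896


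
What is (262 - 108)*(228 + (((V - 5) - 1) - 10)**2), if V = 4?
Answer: 57288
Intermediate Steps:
(262 - 108)*(228 + (((V - 5) - 1) - 10)**2) = (262 - 108)*(228 + (((4 - 5) - 1) - 10)**2) = 154*(228 + ((-1 - 1) - 10)**2) = 154*(228 + (-2 - 10)**2) = 154*(228 + (-12)**2) = 154*(228 + 144) = 154*372 = 57288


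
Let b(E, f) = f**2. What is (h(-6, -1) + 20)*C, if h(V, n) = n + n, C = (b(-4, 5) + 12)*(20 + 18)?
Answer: 25308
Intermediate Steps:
C = 1406 (C = (5**2 + 12)*(20 + 18) = (25 + 12)*38 = 37*38 = 1406)
h(V, n) = 2*n
(h(-6, -1) + 20)*C = (2*(-1) + 20)*1406 = (-2 + 20)*1406 = 18*1406 = 25308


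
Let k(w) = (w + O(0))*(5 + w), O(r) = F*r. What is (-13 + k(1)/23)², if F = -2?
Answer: 85849/529 ≈ 162.29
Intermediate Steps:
O(r) = -2*r
k(w) = w*(5 + w) (k(w) = (w - 2*0)*(5 + w) = (w + 0)*(5 + w) = w*(5 + w))
(-13 + k(1)/23)² = (-13 + (1*(5 + 1))/23)² = (-13 + (1*6)*(1/23))² = (-13 + 6*(1/23))² = (-13 + 6/23)² = (-293/23)² = 85849/529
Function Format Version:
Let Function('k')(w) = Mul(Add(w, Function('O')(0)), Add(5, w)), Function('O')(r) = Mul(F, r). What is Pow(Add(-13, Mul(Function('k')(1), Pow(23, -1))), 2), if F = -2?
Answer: Rational(85849, 529) ≈ 162.29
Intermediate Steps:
Function('O')(r) = Mul(-2, r)
Function('k')(w) = Mul(w, Add(5, w)) (Function('k')(w) = Mul(Add(w, Mul(-2, 0)), Add(5, w)) = Mul(Add(w, 0), Add(5, w)) = Mul(w, Add(5, w)))
Pow(Add(-13, Mul(Function('k')(1), Pow(23, -1))), 2) = Pow(Add(-13, Mul(Mul(1, Add(5, 1)), Pow(23, -1))), 2) = Pow(Add(-13, Mul(Mul(1, 6), Rational(1, 23))), 2) = Pow(Add(-13, Mul(6, Rational(1, 23))), 2) = Pow(Add(-13, Rational(6, 23)), 2) = Pow(Rational(-293, 23), 2) = Rational(85849, 529)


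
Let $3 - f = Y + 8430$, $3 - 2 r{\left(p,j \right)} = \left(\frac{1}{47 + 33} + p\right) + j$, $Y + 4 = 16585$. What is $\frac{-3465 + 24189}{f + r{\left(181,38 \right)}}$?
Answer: $- \frac{3315840}{4018561} \approx -0.82513$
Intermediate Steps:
$Y = 16581$ ($Y = -4 + 16585 = 16581$)
$r{\left(p,j \right)} = \frac{239}{160} - \frac{j}{2} - \frac{p}{2}$ ($r{\left(p,j \right)} = \frac{3}{2} - \frac{\left(\frac{1}{47 + 33} + p\right) + j}{2} = \frac{3}{2} - \frac{\left(\frac{1}{80} + p\right) + j}{2} = \frac{3}{2} - \frac{\frac{1}{80} + j + p}{2} = \frac{3}{2} - \left(\frac{1}{160} + \frac{j}{2} + \frac{p}{2}\right) = \frac{239}{160} - \frac{j}{2} - \frac{p}{2}$)
$f = -25008$ ($f = 3 - \left(16581 + 8430\right) = 3 - 25011 = -25008$)
$\frac{-3465 + 24189}{f + r{\left(181,38 \right)}} = \frac{-3465 + 24189}{-25008 - \frac{17281}{160}} = \frac{20724}{-25008 - \frac{17281}{160}} = \frac{20724}{- \frac{4018561}{160}} = 20724 \left(- \frac{160}{4018561}\right) = - \frac{3315840}{4018561}$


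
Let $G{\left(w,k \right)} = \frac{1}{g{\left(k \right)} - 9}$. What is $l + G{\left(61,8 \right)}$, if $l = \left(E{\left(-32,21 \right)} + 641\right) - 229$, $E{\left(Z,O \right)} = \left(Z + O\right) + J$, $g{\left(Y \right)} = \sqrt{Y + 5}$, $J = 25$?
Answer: $\frac{28959}{68} - \frac{\sqrt{13}}{68} \approx 425.81$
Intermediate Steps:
$g{\left(Y \right)} = \sqrt{5 + Y}$
$E{\left(Z,O \right)} = 25 + O + Z$ ($E{\left(Z,O \right)} = \left(Z + O\right) + 25 = \left(O + Z\right) + 25 = 25 + O + Z$)
$l = 426$ ($l = \left(\left(25 + 21 - 32\right) + 641\right) - 229 = \left(14 + 641\right) - 229 = 655 - 229 = 426$)
$G{\left(w,k \right)} = \frac{1}{-9 + \sqrt{5 + k}}$ ($G{\left(w,k \right)} = \frac{1}{\sqrt{5 + k} - 9} = \frac{1}{-9 + \sqrt{5 + k}}$)
$l + G{\left(61,8 \right)} = 426 + \frac{1}{-9 + \sqrt{5 + 8}} = 426 + \frac{1}{-9 + \sqrt{13}}$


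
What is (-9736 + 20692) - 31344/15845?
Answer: 173566476/15845 ≈ 10954.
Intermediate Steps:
(-9736 + 20692) - 31344/15845 = 10956 - 31344*1/15845 = 10956 - 31344/15845 = 173566476/15845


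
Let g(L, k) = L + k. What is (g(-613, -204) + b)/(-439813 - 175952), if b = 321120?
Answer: -320303/615765 ≈ -0.52017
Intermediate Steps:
(g(-613, -204) + b)/(-439813 - 175952) = ((-613 - 204) + 321120)/(-439813 - 175952) = (-817 + 321120)/(-615765) = 320303*(-1/615765) = -320303/615765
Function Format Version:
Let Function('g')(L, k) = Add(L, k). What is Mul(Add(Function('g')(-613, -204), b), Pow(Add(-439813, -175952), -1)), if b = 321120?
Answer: Rational(-320303, 615765) ≈ -0.52017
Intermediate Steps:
Mul(Add(Function('g')(-613, -204), b), Pow(Add(-439813, -175952), -1)) = Mul(Add(Add(-613, -204), 321120), Pow(Add(-439813, -175952), -1)) = Mul(Add(-817, 321120), Pow(-615765, -1)) = Mul(320303, Rational(-1, 615765)) = Rational(-320303, 615765)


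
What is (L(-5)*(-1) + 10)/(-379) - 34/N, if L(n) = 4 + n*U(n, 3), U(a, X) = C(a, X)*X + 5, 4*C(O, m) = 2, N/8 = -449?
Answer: -62703/680684 ≈ -0.092118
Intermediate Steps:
N = -3592 (N = 8*(-449) = -3592)
C(O, m) = ½ (C(O, m) = (¼)*2 = ½)
U(a, X) = 5 + X/2 (U(a, X) = X/2 + 5 = 5 + X/2)
L(n) = 4 + 13*n/2 (L(n) = 4 + n*(5 + (½)*3) = 4 + n*(5 + 3/2) = 4 + n*(13/2) = 4 + 13*n/2)
(L(-5)*(-1) + 10)/(-379) - 34/N = ((4 + (13/2)*(-5))*(-1) + 10)/(-379) - 34/(-3592) = ((4 - 65/2)*(-1) + 10)*(-1/379) - 34*(-1/3592) = (-57/2*(-1) + 10)*(-1/379) + 17/1796 = (57/2 + 10)*(-1/379) + 17/1796 = (77/2)*(-1/379) + 17/1796 = -77/758 + 17/1796 = -62703/680684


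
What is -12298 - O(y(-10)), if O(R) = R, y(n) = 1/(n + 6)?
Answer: -49191/4 ≈ -12298.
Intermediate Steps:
y(n) = 1/(6 + n)
-12298 - O(y(-10)) = -12298 - 1/(6 - 10) = -12298 - 1/(-4) = -12298 - 1*(-1/4) = -12298 + 1/4 = -49191/4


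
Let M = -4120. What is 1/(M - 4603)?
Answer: -1/8723 ≈ -0.00011464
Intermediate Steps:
1/(M - 4603) = 1/(-4120 - 4603) = 1/(-8723) = -1/8723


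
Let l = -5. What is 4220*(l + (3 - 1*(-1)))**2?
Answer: 4220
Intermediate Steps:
4220*(l + (3 - 1*(-1)))**2 = 4220*(-5 + (3 - 1*(-1)))**2 = 4220*(-5 + (3 + 1))**2 = 4220*(-5 + 4)**2 = 4220*(-1)**2 = 4220*1 = 4220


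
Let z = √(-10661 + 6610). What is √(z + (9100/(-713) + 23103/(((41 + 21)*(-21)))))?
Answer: √(-3039748586 + 99640324*I*√4051)/9982 ≈ 4.4763 + 7.1094*I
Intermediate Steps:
z = I*√4051 (z = √(-4051) = I*√4051 ≈ 63.647*I)
√(z + (9100/(-713) + 23103/(((41 + 21)*(-21))))) = √(I*√4051 + (9100/(-713) + 23103/(((41 + 21)*(-21))))) = √(I*√4051 + (9100*(-1/713) + 23103/((62*(-21))))) = √(I*√4051 + (-9100/713 + 23103/(-1302))) = √(I*√4051 + (-9100/713 + 23103*(-1/1302))) = √(I*√4051 + (-9100/713 - 7701/434)) = √(I*√4051 - 304523/9982) = √(-304523/9982 + I*√4051)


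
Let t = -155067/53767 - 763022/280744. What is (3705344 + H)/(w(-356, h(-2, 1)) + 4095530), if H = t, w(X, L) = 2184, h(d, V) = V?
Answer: 27965601824828595/30927010114693336 ≈ 0.90425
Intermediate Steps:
t = -42279766861/7547381324 (t = -155067*1/53767 - 763022*1/280744 = -155067/53767 - 381511/140372 = -42279766861/7547381324 ≈ -5.6019)
H = -42279766861/7547381324 ≈ -5.6019
(3705344 + H)/(w(-356, h(-2, 1)) + 4095530) = (3705344 - 42279766861/7547381324)/(2184 + 4095530) = (27965601824828595/7547381324)/4097714 = (27965601824828595/7547381324)*(1/4097714) = 27965601824828595/30927010114693336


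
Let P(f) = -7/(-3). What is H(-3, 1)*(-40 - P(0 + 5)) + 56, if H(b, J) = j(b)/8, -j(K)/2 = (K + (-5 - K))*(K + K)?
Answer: 747/2 ≈ 373.50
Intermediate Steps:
j(K) = 20*K (j(K) = -2*(K + (-5 - K))*(K + K) = -(-10)*2*K = -(-20)*K = 20*K)
H(b, J) = 5*b/2 (H(b, J) = (20*b)/8 = (20*b)*(⅛) = 5*b/2)
P(f) = 7/3 (P(f) = -7*(-⅓) = 7/3)
H(-3, 1)*(-40 - P(0 + 5)) + 56 = ((5/2)*(-3))*(-40 - 1*7/3) + 56 = -15*(-40 - 7/3)/2 + 56 = -15/2*(-127/3) + 56 = 635/2 + 56 = 747/2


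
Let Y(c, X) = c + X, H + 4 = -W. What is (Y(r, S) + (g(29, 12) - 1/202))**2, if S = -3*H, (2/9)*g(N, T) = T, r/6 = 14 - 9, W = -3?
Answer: 308810329/40804 ≈ 7568.1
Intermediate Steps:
r = 30 (r = 6*(14 - 9) = 6*5 = 30)
g(N, T) = 9*T/2
H = -1 (H = -4 - 1*(-3) = -4 + 3 = -1)
S = 3 (S = -3*(-1) = 3)
Y(c, X) = X + c
(Y(r, S) + (g(29, 12) - 1/202))**2 = ((3 + 30) + ((9/2)*12 - 1/202))**2 = (33 + (54 - 1*1/202))**2 = (33 + (54 - 1/202))**2 = (33 + 10907/202)**2 = (17573/202)**2 = 308810329/40804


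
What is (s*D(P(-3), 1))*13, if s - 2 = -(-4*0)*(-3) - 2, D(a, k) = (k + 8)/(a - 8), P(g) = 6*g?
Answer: 0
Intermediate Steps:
D(a, k) = (8 + k)/(-8 + a)
s = 0 (s = 2 + (-(-4*0)*(-3) - 2) = 2 + (-0*(-3) - 2) = 2 + (-1*0 - 2) = 2 + (0 - 2) = 2 - 2 = 0)
(s*D(P(-3), 1))*13 = (0*((8 + 1)/(-8 + 6*(-3))))*13 = (0*(9/(-8 - 18)))*13 = (0*(9/(-26)))*13 = (0*(-1/26*9))*13 = (0*(-9/26))*13 = 0*13 = 0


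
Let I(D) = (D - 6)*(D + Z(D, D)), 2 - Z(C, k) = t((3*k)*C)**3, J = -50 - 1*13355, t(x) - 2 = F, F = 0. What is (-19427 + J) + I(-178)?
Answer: 1024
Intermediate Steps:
t(x) = 2 (t(x) = 2 + 0 = 2)
J = -13405 (J = -50 - 13355 = -13405)
Z(C, k) = -6 (Z(C, k) = 2 - 1*2**3 = 2 - 1*8 = 2 - 8 = -6)
I(D) = (-6 + D)**2 (I(D) = (D - 6)*(D - 6) = (-6 + D)*(-6 + D) = (-6 + D)**2)
(-19427 + J) + I(-178) = (-19427 - 13405) + (36 + (-178)**2 - 12*(-178)) = -32832 + (36 + 31684 + 2136) = -32832 + 33856 = 1024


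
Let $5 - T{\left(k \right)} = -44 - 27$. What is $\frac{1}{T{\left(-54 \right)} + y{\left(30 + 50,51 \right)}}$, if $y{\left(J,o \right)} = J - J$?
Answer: $\frac{1}{76} \approx 0.013158$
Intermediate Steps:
$T{\left(k \right)} = 76$ ($T{\left(k \right)} = 5 - \left(-44 - 27\right) = 5 - -71 = 5 + 71 = 76$)
$y{\left(J,o \right)} = 0$
$\frac{1}{T{\left(-54 \right)} + y{\left(30 + 50,51 \right)}} = \frac{1}{76 + 0} = \frac{1}{76}$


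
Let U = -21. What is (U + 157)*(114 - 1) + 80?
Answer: 15448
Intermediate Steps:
(U + 157)*(114 - 1) + 80 = (-21 + 157)*(114 - 1) + 80 = 136*113 + 80 = 15368 + 80 = 15448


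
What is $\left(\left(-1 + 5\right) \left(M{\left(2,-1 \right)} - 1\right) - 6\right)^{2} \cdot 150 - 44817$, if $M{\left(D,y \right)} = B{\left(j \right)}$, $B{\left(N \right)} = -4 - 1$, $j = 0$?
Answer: $90183$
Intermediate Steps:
$B{\left(N \right)} = -5$
$M{\left(D,y \right)} = -5$
$\left(\left(-1 + 5\right) \left(M{\left(2,-1 \right)} - 1\right) - 6\right)^{2} \cdot 150 - 44817 = \left(\left(-1 + 5\right) \left(-5 - 1\right) - 6\right)^{2} \cdot 150 - 44817 = \left(4 \left(-5 + \left(-1 + 0\right)\right) - 6\right)^{2} \cdot 150 - 44817 = \left(4 \left(-5 - 1\right) - 6\right)^{2} \cdot 150 - 44817 = \left(4 \left(-6\right) - 6\right)^{2} \cdot 150 - 44817 = \left(-24 - 6\right)^{2} \cdot 150 - 44817 = \left(-30\right)^{2} \cdot 150 - 44817 = 900 \cdot 150 - 44817 = 135000 - 44817 = 90183$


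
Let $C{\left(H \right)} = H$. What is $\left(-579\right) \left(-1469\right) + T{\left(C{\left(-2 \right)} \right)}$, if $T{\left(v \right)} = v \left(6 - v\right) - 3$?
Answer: $850532$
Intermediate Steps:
$T{\left(v \right)} = -3 + v \left(6 - v\right)$
$\left(-579\right) \left(-1469\right) + T{\left(C{\left(-2 \right)} \right)} = \left(-579\right) \left(-1469\right) - 19 = 850551 - 19 = 850532$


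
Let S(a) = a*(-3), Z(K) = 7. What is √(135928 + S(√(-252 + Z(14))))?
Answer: √(135928 - 21*I*√5) ≈ 368.68 - 0.0637*I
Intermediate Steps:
S(a) = -3*a
√(135928 + S(√(-252 + Z(14)))) = √(135928 - 3*√(-252 + 7)) = √(135928 - 21*I*√5)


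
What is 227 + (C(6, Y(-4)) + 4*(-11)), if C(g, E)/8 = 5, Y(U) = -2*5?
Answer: 223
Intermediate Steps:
Y(U) = -10
C(g, E) = 40 (C(g, E) = 8*5 = 40)
227 + (C(6, Y(-4)) + 4*(-11)) = 227 + (40 + 4*(-11)) = 227 + (40 - 44) = 227 - 4 = 223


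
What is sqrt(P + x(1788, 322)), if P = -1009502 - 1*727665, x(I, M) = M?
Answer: I*sqrt(1736845) ≈ 1317.9*I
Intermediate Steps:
P = -1737167 (P = -1009502 - 727665 = -1737167)
sqrt(P + x(1788, 322)) = sqrt(-1737167 + 322) = sqrt(-1736845) = I*sqrt(1736845)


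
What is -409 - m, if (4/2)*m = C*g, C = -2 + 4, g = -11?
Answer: -398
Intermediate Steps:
C = 2
m = -11 (m = (2*(-11))/2 = (½)*(-22) = -11)
-409 - m = -409 - 1*(-11) = -409 + 11 = -398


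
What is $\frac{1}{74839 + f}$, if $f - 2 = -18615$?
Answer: $\frac{1}{56226} \approx 1.7785 \cdot 10^{-5}$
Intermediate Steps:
$f = -18613$ ($f = 2 - 18615 = -18613$)
$\frac{1}{74839 + f} = \frac{1}{74839 - 18613} = \frac{1}{56226}$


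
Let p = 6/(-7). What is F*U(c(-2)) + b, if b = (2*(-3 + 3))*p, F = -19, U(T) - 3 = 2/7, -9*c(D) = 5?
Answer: -437/7 ≈ -62.429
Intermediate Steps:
c(D) = -5/9 (c(D) = -1/9*5 = -5/9)
U(T) = 23/7 (U(T) = 3 + 2/7 = 23/7)
p = -6/7 (p = 6*(-1/7) = -6/7 ≈ -0.85714)
b = 0 (b = (2*(-3 + 3))*(-6/7) = (2*0)*(-6/7) = 0*(-6/7) = 0)
F*U(c(-2)) + b = -19*23/7 + 0 = -437/7 + 0 = -437/7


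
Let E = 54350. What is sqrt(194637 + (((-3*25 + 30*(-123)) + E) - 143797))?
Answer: 5*sqrt(4057) ≈ 318.47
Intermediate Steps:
sqrt(194637 + (((-3*25 + 30*(-123)) + E) - 143797)) = sqrt(194637 + (((-3*25 + 30*(-123)) + 54350) - 143797)) = sqrt(194637 + (((-75 - 3690) + 54350) - 143797)) = sqrt(194637 + ((-3765 + 54350) - 143797)) = sqrt(194637 + (50585 - 143797)) = sqrt(194637 - 93212) = sqrt(101425) = 5*sqrt(4057)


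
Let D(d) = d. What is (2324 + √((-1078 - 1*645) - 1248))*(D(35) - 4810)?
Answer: -11097100 - 4775*I*√2971 ≈ -1.1097e+7 - 2.6027e+5*I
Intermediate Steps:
(2324 + √((-1078 - 1*645) - 1248))*(D(35) - 4810) = (2324 + √((-1078 - 1*645) - 1248))*(35 - 4810) = (2324 + √((-1078 - 645) - 1248))*(-4775) = (2324 + √(-1723 - 1248))*(-4775) = (2324 + √(-2971))*(-4775) = (2324 + I*√2971)*(-4775) = -11097100 - 4775*I*√2971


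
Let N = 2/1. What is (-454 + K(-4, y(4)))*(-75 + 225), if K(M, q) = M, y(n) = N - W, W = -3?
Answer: -68700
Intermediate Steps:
N = 2 (N = 2*1 = 2)
y(n) = 5 (y(n) = 2 - 1*(-3) = 2 + 3 = 5)
(-454 + K(-4, y(4)))*(-75 + 225) = (-454 - 4)*(-75 + 225) = -458*150 = -68700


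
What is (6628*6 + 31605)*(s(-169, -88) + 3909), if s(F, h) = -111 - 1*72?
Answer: 265935798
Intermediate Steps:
s(F, h) = -183 (s(F, h) = -111 - 72 = -183)
(6628*6 + 31605)*(s(-169, -88) + 3909) = (6628*6 + 31605)*(-183 + 3909) = (39768 + 31605)*3726 = 71373*3726 = 265935798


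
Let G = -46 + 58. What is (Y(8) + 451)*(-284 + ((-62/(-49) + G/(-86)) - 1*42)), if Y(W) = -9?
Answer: -302553420/2107 ≈ -1.4359e+5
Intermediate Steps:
G = 12
(Y(8) + 451)*(-284 + ((-62/(-49) + G/(-86)) - 1*42)) = (-9 + 451)*(-284 + ((-62/(-49) + 12/(-86)) - 1*42)) = 442*(-284 + ((-62*(-1/49) + 12*(-1/86)) - 42)) = 442*(-284 + ((62/49 - 6/43) - 42)) = 442*(-284 + (2372/2107 - 42)) = 442*(-284 - 86122/2107) = 442*(-684510/2107) = -302553420/2107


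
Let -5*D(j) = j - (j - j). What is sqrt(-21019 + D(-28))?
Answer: I*sqrt(525335)/5 ≈ 144.96*I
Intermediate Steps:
D(j) = -j/5 (D(j) = -(j - (j - j))/5 = -(j - 1*0)/5 = -(j + 0)/5 = -j/5)
sqrt(-21019 + D(-28)) = sqrt(-21019 - 1/5*(-28)) = sqrt(-21019 + 28/5) = sqrt(-105067/5) = I*sqrt(525335)/5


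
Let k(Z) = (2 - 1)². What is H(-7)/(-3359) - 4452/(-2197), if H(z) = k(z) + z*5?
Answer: 15028966/7379723 ≈ 2.0365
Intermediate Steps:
k(Z) = 1 (k(Z) = 1² = 1)
H(z) = 1 + 5*z (H(z) = 1 + z*5 = 1 + 5*z)
H(-7)/(-3359) - 4452/(-2197) = (1 + 5*(-7))/(-3359) - 4452/(-2197) = (1 - 35)*(-1/3359) - 4452*(-1/2197) = -34*(-1/3359) + 4452/2197 = 34/3359 + 4452/2197 = 15028966/7379723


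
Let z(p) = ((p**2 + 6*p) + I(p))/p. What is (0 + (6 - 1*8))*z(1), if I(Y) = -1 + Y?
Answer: -14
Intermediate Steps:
z(p) = (-1 + p**2 + 7*p)/p (z(p) = ((p**2 + 6*p) + (-1 + p))/p = (-1 + p**2 + 7*p)/p)
(0 + (6 - 1*8))*z(1) = (0 + (6 - 1*8))*(7 + 1 - 1/1) = (0 + (6 - 8))*(7 + 1 - 1*1) = (0 - 2)*(7 + 1 - 1) = -2*7 = -14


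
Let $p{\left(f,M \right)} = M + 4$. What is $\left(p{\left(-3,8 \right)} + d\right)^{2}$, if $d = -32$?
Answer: $400$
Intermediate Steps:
$p{\left(f,M \right)} = 4 + M$
$\left(p{\left(-3,8 \right)} + d\right)^{2} = \left(\left(4 + 8\right) - 32\right)^{2} = \left(12 - 32\right)^{2} = \left(-20\right)^{2} = 400$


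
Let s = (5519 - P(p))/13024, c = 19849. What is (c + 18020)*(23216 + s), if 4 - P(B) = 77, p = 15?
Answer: 1431309864543/1628 ≈ 8.7918e+8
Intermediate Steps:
P(B) = -73 (P(B) = 4 - 1*77 = 4 - 77 = -73)
s = 699/1628 (s = (5519 - 1*(-73))/13024 = (5519 + 73)*(1/13024) = 5592*(1/13024) = 699/1628 ≈ 0.42936)
(c + 18020)*(23216 + s) = (19849 + 18020)*(23216 + 699/1628) = 37869*(37796347/1628) = 1431309864543/1628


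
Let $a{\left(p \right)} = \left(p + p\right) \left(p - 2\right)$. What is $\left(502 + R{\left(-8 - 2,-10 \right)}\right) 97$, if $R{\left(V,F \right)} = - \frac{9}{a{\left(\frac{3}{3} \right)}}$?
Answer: $\frac{98261}{2} \approx 49131.0$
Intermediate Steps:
$a{\left(p \right)} = 2 p \left(-2 + p\right)$
$R{\left(V,F \right)} = \frac{9}{2}$ ($R{\left(V,F \right)} = - \frac{9}{2 \cdot \frac{3}{3} \left(-2 + \frac{3}{3}\right)} = - \frac{9}{2 \cdot 3 \cdot \frac{1}{3} \left(-2 + 3 \cdot \frac{1}{3}\right)} = - \frac{9}{2 \cdot 1 \left(-2 + 1\right)} = - \frac{9}{2 \cdot 1 \left(-1\right)} = - \frac{9}{-2} = \left(-9\right) \left(- \frac{1}{2}\right) = \frac{9}{2}$)
$\left(502 + R{\left(-8 - 2,-10 \right)}\right) 97 = \left(502 + \frac{9}{2}\right) 97 = \frac{1013}{2} \cdot 97 = \frac{98261}{2}$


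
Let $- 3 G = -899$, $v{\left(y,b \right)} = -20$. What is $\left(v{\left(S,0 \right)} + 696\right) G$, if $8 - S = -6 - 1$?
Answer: $\frac{607724}{3} \approx 2.0257 \cdot 10^{5}$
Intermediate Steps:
$S = 15$ ($S = 8 - \left(-6 - 1\right) = 8 - -7 = 8 + 7 = 15$)
$G = \frac{899}{3}$ ($G = \left(- \frac{1}{3}\right) \left(-899\right) = \frac{899}{3} \approx 299.67$)
$\left(v{\left(S,0 \right)} + 696\right) G = \left(-20 + 696\right) \frac{899}{3} = 676 \cdot \frac{899}{3} = \frac{607724}{3}$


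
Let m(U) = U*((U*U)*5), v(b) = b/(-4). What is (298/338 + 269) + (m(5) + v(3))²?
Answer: 1054446281/2704 ≈ 3.8996e+5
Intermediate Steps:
v(b) = -b/4 (v(b) = b*(-¼) = -b/4)
m(U) = 5*U³ (m(U) = U*(U²*5) = U*(5*U²) = 5*U³)
(298/338 + 269) + (m(5) + v(3))² = (298/338 + 269) + (5*5³ - ¼*3)² = (298*(1/338) + 269) + (5*125 - ¾)² = (149/169 + 269) + (625 - ¾)² = 45610/169 + (2497/4)² = 45610/169 + 6235009/16 = 1054446281/2704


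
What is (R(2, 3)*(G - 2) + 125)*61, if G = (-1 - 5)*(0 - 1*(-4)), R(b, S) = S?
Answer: 2867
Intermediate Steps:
G = -24 (G = -6*(0 + 4) = -6*4 = -24)
(R(2, 3)*(G - 2) + 125)*61 = (3*(-24 - 2) + 125)*61 = (3*(-26) + 125)*61 = (-78 + 125)*61 = 47*61 = 2867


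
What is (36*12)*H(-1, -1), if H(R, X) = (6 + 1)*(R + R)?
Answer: -6048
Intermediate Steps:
H(R, X) = 14*R (H(R, X) = 7*(2*R) = 14*R)
(36*12)*H(-1, -1) = (36*12)*(14*(-1)) = 432*(-14) = -6048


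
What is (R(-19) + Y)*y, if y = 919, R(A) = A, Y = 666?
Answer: 594593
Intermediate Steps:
(R(-19) + Y)*y = (-19 + 666)*919 = 647*919 = 594593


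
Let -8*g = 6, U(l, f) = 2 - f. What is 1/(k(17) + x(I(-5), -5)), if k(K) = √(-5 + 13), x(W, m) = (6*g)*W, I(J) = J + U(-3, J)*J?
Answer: 45/8098 - √2/16196 ≈ 0.0054696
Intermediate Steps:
g = -¾ (g = -⅛*6 = -¾ ≈ -0.75000)
I(J) = J + J*(2 - J) (I(J) = J + (2 - J)*J = J + J*(2 - J))
x(W, m) = -9*W/2 (x(W, m) = (6*(-¾))*W = -9*W/2)
k(K) = 2*√2 (k(K) = √8 = 2*√2)
1/(k(17) + x(I(-5), -5)) = 1/(2*√2 - (-45)*(3 - 1*(-5))/2) = 1/(2*√2 - (-45)*(3 + 5)/2) = 1/(2*√2 - (-45)*8/2) = 1/(2*√2 - 9/2*(-40)) = 1/(2*√2 + 180) = 1/(180 + 2*√2)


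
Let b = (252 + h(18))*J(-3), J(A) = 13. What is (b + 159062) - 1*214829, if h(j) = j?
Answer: -52257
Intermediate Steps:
b = 3510 (b = (252 + 18)*13 = 270*13 = 3510)
(b + 159062) - 1*214829 = (3510 + 159062) - 1*214829 = 162572 - 214829 = -52257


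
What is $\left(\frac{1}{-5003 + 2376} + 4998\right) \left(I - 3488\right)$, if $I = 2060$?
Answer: $- \frac{18749275860}{2627} \approx -7.1371 \cdot 10^{6}$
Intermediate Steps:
$\left(\frac{1}{-5003 + 2376} + 4998\right) \left(I - 3488\right) = \left(\frac{1}{-5003 + 2376} + 4998\right) \left(2060 - 3488\right) = \left(\frac{1}{-2627} + 4998\right) \left(-1428\right) = \left(- \frac{1}{2627} + 4998\right) \left(-1428\right) = \frac{13129745}{2627} \left(-1428\right) = - \frac{18749275860}{2627}$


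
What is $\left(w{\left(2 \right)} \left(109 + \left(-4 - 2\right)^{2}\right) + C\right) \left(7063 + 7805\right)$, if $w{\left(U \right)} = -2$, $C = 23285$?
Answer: $341889660$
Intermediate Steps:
$\left(w{\left(2 \right)} \left(109 + \left(-4 - 2\right)^{2}\right) + C\right) \left(7063 + 7805\right) = \left(- 2 \left(109 + \left(-4 - 2\right)^{2}\right) + 23285\right) \left(7063 + 7805\right) = \left(- 2 \left(109 + \left(-6\right)^{2}\right) + 23285\right) 14868 = \left(- 2 \left(109 + 36\right) + 23285\right) 14868 = \left(\left(-2\right) 145 + 23285\right) 14868 = \left(-290 + 23285\right) 14868 = 22995 \cdot 14868 = 341889660$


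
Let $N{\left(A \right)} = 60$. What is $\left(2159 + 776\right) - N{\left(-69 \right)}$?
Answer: $2875$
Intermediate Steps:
$\left(2159 + 776\right) - N{\left(-69 \right)} = \left(2159 + 776\right) - 60 = 2935 - 60 = 2875$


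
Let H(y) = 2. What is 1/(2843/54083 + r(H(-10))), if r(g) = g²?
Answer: 54083/219175 ≈ 0.24676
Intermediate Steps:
1/(2843/54083 + r(H(-10))) = 1/(2843/54083 + 2²) = 1/(2843*(1/54083) + 4) = 1/(2843/54083 + 4) = 1/(219175/54083) = 54083/219175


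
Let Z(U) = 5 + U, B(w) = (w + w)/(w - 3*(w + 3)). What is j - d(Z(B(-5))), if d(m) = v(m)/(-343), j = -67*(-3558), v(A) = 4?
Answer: 81766402/343 ≈ 2.3839e+5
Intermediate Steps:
B(w) = 2*w/(-9 - 2*w) (B(w) = (2*w)/(w - 3*(3 + w)) = (2*w)/(w + (-9 - 3*w)) = (2*w)/(-9 - 2*w) = 2*w/(-9 - 2*w))
j = 238386
d(m) = -4/343 (d(m) = 4/(-343) = 4*(-1/343) = -4/343)
j - d(Z(B(-5))) = 238386 - 1*(-4/343) = 238386 + 4/343 = 81766402/343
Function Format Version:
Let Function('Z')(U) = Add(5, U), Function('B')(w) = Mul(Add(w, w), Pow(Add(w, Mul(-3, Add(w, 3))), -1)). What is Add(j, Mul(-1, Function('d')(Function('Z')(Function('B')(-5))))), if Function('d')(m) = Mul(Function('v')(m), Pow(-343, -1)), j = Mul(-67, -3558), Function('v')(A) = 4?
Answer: Rational(81766402, 343) ≈ 2.3839e+5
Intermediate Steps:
Function('B')(w) = Mul(2, w, Pow(Add(-9, Mul(-2, w)), -1)) (Function('B')(w) = Mul(Mul(2, w), Pow(Add(w, Mul(-3, Add(3, w))), -1)) = Mul(Mul(2, w), Pow(Add(w, Add(-9, Mul(-3, w))), -1)) = Mul(Mul(2, w), Pow(Add(-9, Mul(-2, w)), -1)) = Mul(2, w, Pow(Add(-9, Mul(-2, w)), -1)))
j = 238386
Function('d')(m) = Rational(-4, 343) (Function('d')(m) = Mul(4, Pow(-343, -1)) = Mul(4, Rational(-1, 343)) = Rational(-4, 343))
Add(j, Mul(-1, Function('d')(Function('Z')(Function('B')(-5))))) = Add(238386, Mul(-1, Rational(-4, 343))) = Add(238386, Rational(4, 343)) = Rational(81766402, 343)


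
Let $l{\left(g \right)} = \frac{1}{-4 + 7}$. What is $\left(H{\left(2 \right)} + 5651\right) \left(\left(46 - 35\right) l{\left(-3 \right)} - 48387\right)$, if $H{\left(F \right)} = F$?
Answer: $- \frac{820532950}{3} \approx -2.7351 \cdot 10^{8}$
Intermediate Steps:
$l{\left(g \right)} = \frac{1}{3}$
$\left(H{\left(2 \right)} + 5651\right) \left(\left(46 - 35\right) l{\left(-3 \right)} - 48387\right) = \left(2 + 5651\right) \left(\left(46 - 35\right) \frac{1}{3} - 48387\right) = 5653 \left(11 \cdot \frac{1}{3} - 48387\right) = 5653 \left(\frac{11}{3} - 48387\right) = 5653 \left(- \frac{145150}{3}\right) = - \frac{820532950}{3}$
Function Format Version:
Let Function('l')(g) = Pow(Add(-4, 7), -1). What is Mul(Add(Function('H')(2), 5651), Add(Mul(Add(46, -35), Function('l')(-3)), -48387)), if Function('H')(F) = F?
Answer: Rational(-820532950, 3) ≈ -2.7351e+8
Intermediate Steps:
Function('l')(g) = Rational(1, 3) (Function('l')(g) = Pow(3, -1) = Rational(1, 3))
Mul(Add(Function('H')(2), 5651), Add(Mul(Add(46, -35), Function('l')(-3)), -48387)) = Mul(Add(2, 5651), Add(Mul(Add(46, -35), Rational(1, 3)), -48387)) = Mul(5653, Add(Mul(11, Rational(1, 3)), -48387)) = Mul(5653, Add(Rational(11, 3), -48387)) = Mul(5653, Rational(-145150, 3)) = Rational(-820532950, 3)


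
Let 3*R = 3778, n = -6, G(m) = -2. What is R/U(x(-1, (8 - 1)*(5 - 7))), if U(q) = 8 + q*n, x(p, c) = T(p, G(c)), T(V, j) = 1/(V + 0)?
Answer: 1889/21 ≈ 89.952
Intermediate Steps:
T(V, j) = 1/V
x(p, c) = 1/p
U(q) = 8 - 6*q (U(q) = 8 + q*(-6) = 8 - 6*q)
R = 3778/3 (R = (⅓)*3778 = 3778/3 ≈ 1259.3)
R/U(x(-1, (8 - 1)*(5 - 7))) = 3778/(3*(8 - 6/(-1))) = 3778/(3*(8 - 6*(-1))) = 3778/(3*(8 + 6)) = (3778/3)/14 = (3778/3)*(1/14) = 1889/21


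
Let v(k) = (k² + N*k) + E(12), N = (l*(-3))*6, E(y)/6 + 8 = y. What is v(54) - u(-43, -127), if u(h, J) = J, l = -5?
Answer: 7927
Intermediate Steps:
E(y) = -48 + 6*y
N = 90 (N = -5*(-3)*6 = 15*6 = 90)
v(k) = 24 + k² + 90*k (v(k) = (k² + 90*k) + (-48 + 6*12) = (k² + 90*k) + (-48 + 72) = (k² + 90*k) + 24 = 24 + k² + 90*k)
v(54) - u(-43, -127) = (24 + 54² + 90*54) - 1*(-127) = (24 + 2916 + 4860) + 127 = 7800 + 127 = 7927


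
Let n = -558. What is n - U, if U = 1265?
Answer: -1823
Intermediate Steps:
n - U = -558 - 1*1265 = -558 - 1265 = -1823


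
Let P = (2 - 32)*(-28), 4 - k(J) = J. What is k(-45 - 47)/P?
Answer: 4/35 ≈ 0.11429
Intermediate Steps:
k(J) = 4 - J
P = 840 (P = -30*(-28) = 840)
k(-45 - 47)/P = (4 - (-45 - 47))/840 = (4 - 1*(-92))*(1/840) = (4 + 92)*(1/840) = 96*(1/840) = 4/35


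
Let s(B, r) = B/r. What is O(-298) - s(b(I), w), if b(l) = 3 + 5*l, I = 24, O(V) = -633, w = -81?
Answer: -17050/27 ≈ -631.48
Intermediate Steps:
O(-298) - s(b(I), w) = -633 - (3 + 5*24)/(-81) = -633 - (3 + 120)*(-1)/81 = -633 - 123*(-1)/81 = -633 - 1*(-41/27) = -633 + 41/27 = -17050/27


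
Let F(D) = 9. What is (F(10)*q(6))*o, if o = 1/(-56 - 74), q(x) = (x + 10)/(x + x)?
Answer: -6/65 ≈ -0.092308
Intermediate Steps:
q(x) = (10 + x)/(2*x) (q(x) = (10 + x)/((2*x)) = (10 + x)*(1/(2*x)) = (10 + x)/(2*x))
o = -1/130 (o = 1/(-130) = -1/130 ≈ -0.0076923)
(F(10)*q(6))*o = (9*((1/2)*(10 + 6)/6))*(-1/130) = (9*((1/2)*(1/6)*16))*(-1/130) = (9*(4/3))*(-1/130) = 12*(-1/130) = -6/65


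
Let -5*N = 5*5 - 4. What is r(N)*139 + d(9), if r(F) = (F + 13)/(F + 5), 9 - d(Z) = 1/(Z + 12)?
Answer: 32297/21 ≈ 1538.0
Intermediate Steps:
d(Z) = 9 - 1/(12 + Z) (d(Z) = 9 - 1/(Z + 12) = 9 - 1/(12 + Z))
N = -21/5 (N = -(5*5 - 4)/5 = -(25 - 4)/5 = -⅕*21 = -21/5 ≈ -4.2000)
r(F) = (13 + F)/(5 + F)
r(N)*139 + d(9) = ((13 - 21/5)/(5 - 21/5))*139 + (107 + 9*9)/(12 + 9) = ((44/5)/(⅘))*139 + (107 + 81)/21 = ((5/4)*(44/5))*139 + (1/21)*188 = 11*139 + 188/21 = 1529 + 188/21 = 32297/21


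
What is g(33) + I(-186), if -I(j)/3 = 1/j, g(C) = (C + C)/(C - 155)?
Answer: -1985/3782 ≈ -0.52485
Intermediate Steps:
g(C) = 2*C/(-155 + C) (g(C) = (2*C)/(-155 + C) = 2*C/(-155 + C))
I(j) = -3/j
g(33) + I(-186) = 2*33/(-155 + 33) - 3/(-186) = 2*33/(-122) - 3*(-1/186) = 2*33*(-1/122) + 1/62 = -33/61 + 1/62 = -1985/3782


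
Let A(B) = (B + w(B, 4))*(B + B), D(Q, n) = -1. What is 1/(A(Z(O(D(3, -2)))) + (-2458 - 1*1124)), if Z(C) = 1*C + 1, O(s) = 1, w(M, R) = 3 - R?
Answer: -1/3578 ≈ -0.00027949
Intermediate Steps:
Z(C) = 1 + C (Z(C) = C + 1 = 1 + C)
A(B) = 2*B*(-1 + B) (A(B) = (B + (3 - 1*4))*(B + B) = (B + (3 - 4))*(2*B) = (B - 1)*(2*B) = (-1 + B)*(2*B) = 2*B*(-1 + B))
1/(A(Z(O(D(3, -2)))) + (-2458 - 1*1124)) = 1/(2*(1 + 1)*(-1 + (1 + 1)) + (-2458 - 1*1124)) = 1/(2*2*(-1 + 2) + (-2458 - 1124)) = 1/(2*2*1 - 3582) = 1/(4 - 3582) = 1/(-3578) = -1/3578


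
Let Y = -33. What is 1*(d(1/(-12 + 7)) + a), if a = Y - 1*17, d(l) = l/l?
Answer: -49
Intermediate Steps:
d(l) = 1
a = -50 (a = -33 - 1*17 = -33 - 17 = -50)
1*(d(1/(-12 + 7)) + a) = 1*(1 - 50) = 1*(-49) = -49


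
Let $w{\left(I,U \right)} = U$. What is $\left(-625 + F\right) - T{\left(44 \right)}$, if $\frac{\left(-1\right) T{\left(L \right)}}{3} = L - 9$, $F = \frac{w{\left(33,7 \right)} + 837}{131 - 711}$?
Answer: $- \frac{75611}{145} \approx -521.46$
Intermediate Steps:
$F = - \frac{211}{145}$ ($F = \frac{7 + 837}{131 - 711} = \frac{844}{-580} = 844 \left(- \frac{1}{580}\right) = - \frac{211}{145} \approx -1.4552$)
$T{\left(L \right)} = 27 - 3 L$ ($T{\left(L \right)} = - 3 \left(L - 9\right) = - 3 \left(-9 + L\right) = 27 - 3 L$)
$\left(-625 + F\right) - T{\left(44 \right)} = \left(-625 - \frac{211}{145}\right) - \left(27 - 132\right) = - \frac{90836}{145} - \left(27 - 132\right) = - \frac{90836}{145} - -105 = - \frac{90836}{145} + 105 = - \frac{75611}{145}$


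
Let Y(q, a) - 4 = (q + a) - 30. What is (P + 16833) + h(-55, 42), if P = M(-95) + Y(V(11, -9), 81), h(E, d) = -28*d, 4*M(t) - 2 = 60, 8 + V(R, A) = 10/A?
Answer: 282931/18 ≈ 15718.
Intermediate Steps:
V(R, A) = -8 + 10/A
M(t) = 31/2 (M(t) = 1/2 + (1/4)*60 = 1/2 + 15 = 31/2)
Y(q, a) = -26 + a + q (Y(q, a) = 4 + ((q + a) - 30) = 4 + ((a + q) - 30) = 4 + (-30 + a + q) = -26 + a + q)
P = 1105/18 (P = 31/2 + (-26 + 81 + (-8 + 10/(-9))) = 31/2 + (-26 + 81 + (-8 + 10*(-1/9))) = 31/2 + (-26 + 81 + (-8 - 10/9)) = 31/2 + (-26 + 81 - 82/9) = 31/2 + 413/9 = 1105/18 ≈ 61.389)
(P + 16833) + h(-55, 42) = (1105/18 + 16833) - 28*42 = 304099/18 - 1176 = 282931/18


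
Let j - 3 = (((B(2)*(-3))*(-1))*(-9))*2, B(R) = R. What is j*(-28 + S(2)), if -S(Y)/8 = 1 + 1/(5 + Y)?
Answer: 3900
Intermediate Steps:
S(Y) = -8 - 8/(5 + Y) (S(Y) = -8*(1 + 1/(5 + Y)) = -8 - 8/(5 + Y))
j = -105 (j = 3 + (((2*(-3))*(-1))*(-9))*2 = 3 + (-6*(-1)*(-9))*2 = 3 + (6*(-9))*2 = 3 - 54*2 = 3 - 108 = -105)
j*(-28 + S(2)) = -105*(-28 + 8*(-6 - 1*2)/(5 + 2)) = -105*(-28 + 8*(-6 - 2)/7) = -105*(-28 + 8*(1/7)*(-8)) = -105*(-28 - 64/7) = -105*(-260/7) = 3900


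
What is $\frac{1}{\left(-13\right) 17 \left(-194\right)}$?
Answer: $\frac{1}{42874} \approx 2.3324 \cdot 10^{-5}$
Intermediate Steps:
$\frac{1}{\left(-13\right) 17 \left(-194\right)} = \frac{1}{\left(-221\right) \left(-194\right)} = \frac{1}{42874}$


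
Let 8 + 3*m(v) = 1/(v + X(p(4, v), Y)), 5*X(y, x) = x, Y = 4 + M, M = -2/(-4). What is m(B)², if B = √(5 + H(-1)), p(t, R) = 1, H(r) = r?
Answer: 5476/841 ≈ 6.5113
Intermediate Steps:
M = ½ (M = -2*(-¼) = ½ ≈ 0.50000)
Y = 9/2 (Y = 4 + ½ = 9/2 ≈ 4.5000)
X(y, x) = x/5
B = 2 (B = √(5 - 1) = √4 = 2)
m(v) = -8/3 + 1/(3*(9/10 + v)) (m(v) = -8/3 + 1/(3*(v + (⅕)*(9/2))) = -8/3 + 1/(3*(v + 9/10)) = -8/3 + 1/(3*(9/10 + v)))
m(B)² = (2*(-31 - 40*2)/(3*(9 + 10*2)))² = (2*(-31 - 80)/(3*(9 + 20)))² = ((⅔)*(-111)/29)² = ((⅔)*(1/29)*(-111))² = (-74/29)² = 5476/841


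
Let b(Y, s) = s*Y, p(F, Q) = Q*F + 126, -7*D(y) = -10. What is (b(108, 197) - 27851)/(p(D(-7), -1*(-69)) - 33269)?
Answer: 46025/231311 ≈ 0.19897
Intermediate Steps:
D(y) = 10/7 (D(y) = -⅐*(-10) = 10/7)
p(F, Q) = 126 + F*Q (p(F, Q) = F*Q + 126 = 126 + F*Q)
b(Y, s) = Y*s
(b(108, 197) - 27851)/(p(D(-7), -1*(-69)) - 33269) = (108*197 - 27851)/((126 + 10*(-1*(-69))/7) - 33269) = (21276 - 27851)/((126 + (10/7)*69) - 33269) = -6575/((126 + 690/7) - 33269) = -6575/(1572/7 - 33269) = -6575/(-231311/7) = -6575*(-7/231311) = 46025/231311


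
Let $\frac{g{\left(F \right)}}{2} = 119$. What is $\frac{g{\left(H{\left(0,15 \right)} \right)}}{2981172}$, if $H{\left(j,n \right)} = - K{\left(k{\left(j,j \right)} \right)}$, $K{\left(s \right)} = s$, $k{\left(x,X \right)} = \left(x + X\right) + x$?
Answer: $\frac{119}{1490586} \approx 7.9834 \cdot 10^{-5}$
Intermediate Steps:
$k{\left(x,X \right)} = X + 2 x$ ($k{\left(x,X \right)} = \left(X + x\right) + x = X + 2 x$)
$H{\left(j,n \right)} = - 3 j$ ($H{\left(j,n \right)} = - (j + 2 j) = - 3 j$)
$g{\left(F \right)} = 238$ ($g{\left(F \right)} = 2 \cdot 119 = 238$)
$\frac{g{\left(H{\left(0,15 \right)} \right)}}{2981172} = \frac{238}{2981172} = 238 \cdot \frac{1}{2981172} = \frac{119}{1490586}$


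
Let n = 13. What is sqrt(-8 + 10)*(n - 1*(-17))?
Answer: 30*sqrt(2) ≈ 42.426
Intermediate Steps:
sqrt(-8 + 10)*(n - 1*(-17)) = sqrt(-8 + 10)*(13 - 1*(-17)) = sqrt(2)*(13 + 17) = sqrt(2)*30 = 30*sqrt(2)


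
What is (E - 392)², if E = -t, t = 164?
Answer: 309136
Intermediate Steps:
E = -164 (E = -1*164 = -164)
(E - 392)² = (-164 - 392)² = (-556)² = 309136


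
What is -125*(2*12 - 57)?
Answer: 4125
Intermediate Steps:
-125*(2*12 - 57) = -125*(24 - 57) = -125*(-33) = 4125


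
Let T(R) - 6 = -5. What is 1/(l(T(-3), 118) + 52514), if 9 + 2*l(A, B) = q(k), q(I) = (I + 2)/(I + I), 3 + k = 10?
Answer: 28/1470275 ≈ 1.9044e-5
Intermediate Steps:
k = 7 (k = -3 + 10 = 7)
q(I) = (2 + I)/(2*I) (q(I) = (2 + I)/((2*I)) = (2 + I)*(1/(2*I)) = (2 + I)/(2*I))
T(R) = 1 (T(R) = 6 - 5 = 1)
l(A, B) = -117/28 (l(A, B) = -9/2 + ((½)*(2 + 7)/7)/2 = -9/2 + ((½)*(⅐)*9)/2 = -9/2 + (½)*(9/14) = -9/2 + 9/28 = -117/28)
1/(l(T(-3), 118) + 52514) = 1/(-117/28 + 52514) = 1/(1470275/28) = 28/1470275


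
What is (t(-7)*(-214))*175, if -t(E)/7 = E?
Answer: -1835050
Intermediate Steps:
t(E) = -7*E
(t(-7)*(-214))*175 = (-7*(-7)*(-214))*175 = (49*(-214))*175 = -10486*175 = -1835050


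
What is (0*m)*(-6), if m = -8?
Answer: 0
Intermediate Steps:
(0*m)*(-6) = (0*(-8))*(-6) = 0*(-6) = 0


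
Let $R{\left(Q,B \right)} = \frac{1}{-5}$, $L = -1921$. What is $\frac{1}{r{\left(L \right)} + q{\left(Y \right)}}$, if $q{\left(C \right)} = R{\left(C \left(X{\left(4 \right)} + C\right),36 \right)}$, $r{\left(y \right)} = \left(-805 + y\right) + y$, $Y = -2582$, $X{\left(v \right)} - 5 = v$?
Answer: $- \frac{5}{23236} \approx -0.00021518$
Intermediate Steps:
$X{\left(v \right)} = 5 + v$
$r{\left(y \right)} = -805 + 2 y$
$R{\left(Q,B \right)} = - \frac{1}{5}$
$q{\left(C \right)} = - \frac{1}{5}$
$\frac{1}{r{\left(L \right)} + q{\left(Y \right)}} = \frac{1}{\left(-805 + 2 \left(-1921\right)\right) - \frac{1}{5}} = \frac{1}{\left(-805 - 3842\right) - \frac{1}{5}} = \frac{1}{-4647 - \frac{1}{5}} = \frac{1}{- \frac{23236}{5}} = - \frac{5}{23236}$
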